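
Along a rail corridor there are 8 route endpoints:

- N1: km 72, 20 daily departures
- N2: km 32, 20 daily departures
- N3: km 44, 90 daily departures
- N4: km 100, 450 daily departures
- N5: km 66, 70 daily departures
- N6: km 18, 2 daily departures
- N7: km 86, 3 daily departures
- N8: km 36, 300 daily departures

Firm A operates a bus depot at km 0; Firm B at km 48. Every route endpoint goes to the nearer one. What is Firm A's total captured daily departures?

The indifferent point is the midpoint (0+48)/2 = 24; route endpoints left of it (closer to Firm A at 0) go to Firm A, those right go to Firm B.
  N6 at 18 (w=2) → Firm A
  N2 at 32 (w=20) → Firm B
  N8 at 36 (w=300) → Firm B
  N3 at 44 (w=90) → Firm B
  N5 at 66 (w=70) → Firm B
  N1 at 72 (w=20) → Firm B
  N7 at 86 (w=3) → Firm B
  N4 at 100 (w=450) → Firm B
Firm A captures 2; Firm B captures 953.

2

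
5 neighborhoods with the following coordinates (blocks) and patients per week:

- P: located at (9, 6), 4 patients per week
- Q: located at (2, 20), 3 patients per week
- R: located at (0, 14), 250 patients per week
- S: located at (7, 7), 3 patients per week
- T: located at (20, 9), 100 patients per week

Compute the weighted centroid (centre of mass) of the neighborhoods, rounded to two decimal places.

(5.73, 12.51)

The minimiser of Σwᵢ‖p−pᵢ‖² is the weighted centroid p* = (Σwᵢpᵢ)/(Σwᵢ).
Σwᵢ = 360.
Σwᵢxᵢ = 4·9 + 3·2 + 250·0 + 3·7 + 100·20 = 2063.
Σwᵢyᵢ = 4·6 + 3·20 + 250·14 + 3·7 + 100·9 = 4505.
x* = 2063/360 = 5.73, y* = 4505/360 = 12.51.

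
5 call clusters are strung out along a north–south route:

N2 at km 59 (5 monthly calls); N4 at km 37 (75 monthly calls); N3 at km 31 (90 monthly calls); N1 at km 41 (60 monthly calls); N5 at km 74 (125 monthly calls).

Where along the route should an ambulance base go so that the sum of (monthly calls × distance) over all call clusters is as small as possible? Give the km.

x = 41

For a sum of weighted absolute distances on a line, the optimum is the weighted median (not the mean). Total weight W = 355; half-weight = 177.5.
Sort by position and accumulate weight:
  km 31 (N3, w=90) → cum 90
  km 37 (N4, w=75) → cum 165
  km 41 (N1, w=60) → cum 225  ≥ 177.5 → median here
  km 59 (N2, w=5) → cum 230
  km 74 (N5, w=125) → cum 355
Optimal location: km 41.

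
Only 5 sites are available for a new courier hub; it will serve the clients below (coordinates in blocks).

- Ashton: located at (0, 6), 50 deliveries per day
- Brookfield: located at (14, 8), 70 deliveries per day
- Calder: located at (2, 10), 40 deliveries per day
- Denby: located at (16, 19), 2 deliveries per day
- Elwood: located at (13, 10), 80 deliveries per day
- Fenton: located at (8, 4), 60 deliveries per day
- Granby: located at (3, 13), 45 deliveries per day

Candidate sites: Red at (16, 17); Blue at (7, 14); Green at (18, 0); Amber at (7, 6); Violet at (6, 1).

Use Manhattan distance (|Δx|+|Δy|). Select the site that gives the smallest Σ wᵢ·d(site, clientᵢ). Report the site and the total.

Amber, total 2859 blocks

Total weighted distance at each candidate:
  Red (16, 17): total = 5789
  Blue (7, 14): total = 3733
  Green (18, 0): total = 6422
  Amber (7, 6): total = 2859
  Violet (6, 1): total = 4431
Minimum is at Amber with total 2859 blocks.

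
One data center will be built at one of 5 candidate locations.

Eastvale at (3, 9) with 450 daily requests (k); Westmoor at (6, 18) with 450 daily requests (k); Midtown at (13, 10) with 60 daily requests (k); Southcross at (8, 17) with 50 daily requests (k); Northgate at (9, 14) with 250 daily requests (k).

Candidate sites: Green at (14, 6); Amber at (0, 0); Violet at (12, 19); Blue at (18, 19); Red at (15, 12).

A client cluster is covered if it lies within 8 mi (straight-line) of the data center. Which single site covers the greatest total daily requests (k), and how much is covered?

Violet, covering 750

Coverage radius r = 8 mi; a point is covered iff (Δx)²+(Δy)² ≤ 8² = 64.
  Green (14, 6): covers {Midtown} → 60
  Amber (0, 0): covers {none} → 0
  Violet (12, 19): covers {Westmoor, Southcross, Northgate} → 750
  Blue (18, 19): covers {none} → 0
  Red (15, 12): covers {Midtown, Northgate} → 310
Maximum coverage at Violet: 750 daily requests (k).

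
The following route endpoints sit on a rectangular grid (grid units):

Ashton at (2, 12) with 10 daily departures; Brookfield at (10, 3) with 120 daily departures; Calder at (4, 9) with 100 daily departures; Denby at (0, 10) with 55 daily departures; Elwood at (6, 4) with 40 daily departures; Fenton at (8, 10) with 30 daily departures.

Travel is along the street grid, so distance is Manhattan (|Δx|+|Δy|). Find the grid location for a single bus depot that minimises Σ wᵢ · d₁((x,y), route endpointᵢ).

(6, 9)

Manhattan distance separates: Σwᵢ(|x−xᵢ|+|y−yᵢ|) = Σwᵢ|x−xᵢ| + Σwᵢ|y−yᵢ|, so x and y are optimised independently as 1-D weighted medians.
Total weight W = 355; half = 177.5.
x-coordinate, sorted with cumulative weight:
  x=0 (Denby, w=55) cum 55
  x=2 (Ashton, w=10) cum 65
  x=4 (Calder, w=100) cum 165
  x=6 (Elwood, w=40) cum 205  ← median
  x=8 (Fenton, w=30) cum 235
  x=10 (Brookfield, w=120) cum 355
⇒ x* = 6
y-coordinate, sorted with cumulative weight:
  y=3 (Brookfield, w=120) cum 120
  y=4 (Elwood, w=40) cum 160
  y=9 (Calder, w=100) cum 260  ← median
  y=10 (Denby, w=55) cum 315
  y=10 (Fenton, w=30) cum 345
  y=12 (Ashton, w=10) cum 355
⇒ y* = 9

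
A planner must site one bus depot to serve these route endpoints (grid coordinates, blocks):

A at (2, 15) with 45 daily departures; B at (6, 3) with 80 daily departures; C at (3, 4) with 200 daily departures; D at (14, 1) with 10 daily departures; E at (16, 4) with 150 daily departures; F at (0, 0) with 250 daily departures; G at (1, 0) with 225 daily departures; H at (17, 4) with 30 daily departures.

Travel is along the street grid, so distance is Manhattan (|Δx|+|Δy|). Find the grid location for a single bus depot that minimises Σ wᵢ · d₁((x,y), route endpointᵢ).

(2, 3)

Manhattan distance separates: Σwᵢ(|x−xᵢ|+|y−yᵢ|) = Σwᵢ|x−xᵢ| + Σwᵢ|y−yᵢ|, so x and y are optimised independently as 1-D weighted medians.
Total weight W = 990; half = 495.
x-coordinate, sorted with cumulative weight:
  x=0 (F, w=250) cum 250
  x=1 (G, w=225) cum 475
  x=2 (A, w=45) cum 520  ← median
  x=3 (C, w=200) cum 720
  x=6 (B, w=80) cum 800
  x=14 (D, w=10) cum 810
  x=16 (E, w=150) cum 960
  x=17 (H, w=30) cum 990
⇒ x* = 2
y-coordinate, sorted with cumulative weight:
  y=0 (F, w=250) cum 250
  y=0 (G, w=225) cum 475
  y=1 (D, w=10) cum 485
  y=3 (B, w=80) cum 565  ← median
  y=4 (C, w=200) cum 765
  y=4 (E, w=150) cum 915
  y=4 (H, w=30) cum 945
  y=15 (A, w=45) cum 990
⇒ y* = 3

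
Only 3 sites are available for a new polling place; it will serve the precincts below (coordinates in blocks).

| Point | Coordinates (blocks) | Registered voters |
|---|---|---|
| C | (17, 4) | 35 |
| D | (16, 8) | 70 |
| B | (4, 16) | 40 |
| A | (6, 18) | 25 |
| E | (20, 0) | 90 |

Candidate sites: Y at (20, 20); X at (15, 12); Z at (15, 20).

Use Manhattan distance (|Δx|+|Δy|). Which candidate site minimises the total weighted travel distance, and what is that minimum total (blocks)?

X, total 3205 blocks

Total weighted distance at each candidate:
  Y (20, 20): total = 4785
  X (15, 12): total = 3205
  Z (15, 20): total = 4665
Minimum is at X with total 3205 blocks.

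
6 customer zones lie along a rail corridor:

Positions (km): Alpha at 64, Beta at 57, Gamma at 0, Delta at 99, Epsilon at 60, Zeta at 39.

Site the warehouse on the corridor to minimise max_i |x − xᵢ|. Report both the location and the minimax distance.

The 1-center on a line is the midpoint of the two extreme points: leftmost at 0, rightmost at 99.
Optimal location = (0 + 99)/2 = 49.5; maximum distance = (99 − 0)/2 = 49.5.

location 49.5, max distance 49.5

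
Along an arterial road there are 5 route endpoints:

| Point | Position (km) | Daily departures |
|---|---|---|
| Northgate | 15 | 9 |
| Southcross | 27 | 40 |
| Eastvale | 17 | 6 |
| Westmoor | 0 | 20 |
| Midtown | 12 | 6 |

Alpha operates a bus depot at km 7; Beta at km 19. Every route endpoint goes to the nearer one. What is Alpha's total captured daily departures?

The indifferent point is the midpoint (7+19)/2 = 13; route endpoints left of it (closer to Alpha at 7) go to Alpha, those right go to Beta.
  Westmoor at 0 (w=20) → Alpha
  Midtown at 12 (w=6) → Alpha
  Northgate at 15 (w=9) → Beta
  Eastvale at 17 (w=6) → Beta
  Southcross at 27 (w=40) → Beta
Alpha captures 26; Beta captures 55.

26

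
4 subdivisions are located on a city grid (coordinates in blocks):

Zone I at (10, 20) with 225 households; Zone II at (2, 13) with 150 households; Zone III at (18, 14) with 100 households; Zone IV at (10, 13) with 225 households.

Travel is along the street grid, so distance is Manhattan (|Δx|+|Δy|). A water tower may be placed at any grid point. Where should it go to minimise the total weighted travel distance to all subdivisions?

Manhattan distance separates: Σwᵢ(|x−xᵢ|+|y−yᵢ|) = Σwᵢ|x−xᵢ| + Σwᵢ|y−yᵢ|, so x and y are optimised independently as 1-D weighted medians.
Total weight W = 700; half = 350.
x-coordinate, sorted with cumulative weight:
  x=2 (Zone II, w=150) cum 150
  x=10 (Zone I, w=225) cum 375  ← median
  x=10 (Zone IV, w=225) cum 600
  x=18 (Zone III, w=100) cum 700
⇒ x* = 10
y-coordinate, sorted with cumulative weight:
  y=13 (Zone II, w=150) cum 150
  y=13 (Zone IV, w=225) cum 375  ← median
  y=14 (Zone III, w=100) cum 475
  y=20 (Zone I, w=225) cum 700
⇒ y* = 13

(10, 13)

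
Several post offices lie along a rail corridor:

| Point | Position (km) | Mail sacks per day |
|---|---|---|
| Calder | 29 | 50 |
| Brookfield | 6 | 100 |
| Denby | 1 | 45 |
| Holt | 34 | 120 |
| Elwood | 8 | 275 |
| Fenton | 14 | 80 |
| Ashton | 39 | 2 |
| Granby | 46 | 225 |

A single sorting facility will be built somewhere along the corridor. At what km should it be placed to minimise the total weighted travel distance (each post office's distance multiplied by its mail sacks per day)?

For a sum of weighted absolute distances on a line, the optimum is the weighted median (not the mean). Total weight W = 897; half-weight = 448.5.
Sort by position and accumulate weight:
  km 1 (Denby, w=45) → cum 45
  km 6 (Brookfield, w=100) → cum 145
  km 8 (Elwood, w=275) → cum 420
  km 14 (Fenton, w=80) → cum 500  ≥ 448.5 → median here
  km 29 (Calder, w=50) → cum 550
  km 34 (Holt, w=120) → cum 670
  km 39 (Ashton, w=2) → cum 672
  km 46 (Granby, w=225) → cum 897
Optimal location: km 14.

x = 14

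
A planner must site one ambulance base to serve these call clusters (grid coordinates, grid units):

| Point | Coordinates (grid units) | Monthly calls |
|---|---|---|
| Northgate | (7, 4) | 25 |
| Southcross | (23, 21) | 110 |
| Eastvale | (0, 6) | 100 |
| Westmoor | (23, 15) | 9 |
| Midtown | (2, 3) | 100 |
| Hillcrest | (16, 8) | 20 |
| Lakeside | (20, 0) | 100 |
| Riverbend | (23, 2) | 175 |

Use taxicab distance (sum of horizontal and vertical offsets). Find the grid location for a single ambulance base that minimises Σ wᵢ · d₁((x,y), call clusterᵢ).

Manhattan distance separates: Σwᵢ(|x−xᵢ|+|y−yᵢ|) = Σwᵢ|x−xᵢ| + Σwᵢ|y−yᵢ|, so x and y are optimised independently as 1-D weighted medians.
Total weight W = 639; half = 319.5.
x-coordinate, sorted with cumulative weight:
  x=0 (Eastvale, w=100) cum 100
  x=2 (Midtown, w=100) cum 200
  x=7 (Northgate, w=25) cum 225
  x=16 (Hillcrest, w=20) cum 245
  x=20 (Lakeside, w=100) cum 345  ← median
  x=23 (Southcross, w=110) cum 455
  x=23 (Westmoor, w=9) cum 464
  x=23 (Riverbend, w=175) cum 639
⇒ x* = 20
y-coordinate, sorted with cumulative weight:
  y=0 (Lakeside, w=100) cum 100
  y=2 (Riverbend, w=175) cum 275
  y=3 (Midtown, w=100) cum 375  ← median
  y=4 (Northgate, w=25) cum 400
  y=6 (Eastvale, w=100) cum 500
  y=8 (Hillcrest, w=20) cum 520
  y=15 (Westmoor, w=9) cum 529
  y=21 (Southcross, w=110) cum 639
⇒ y* = 3

(20, 3)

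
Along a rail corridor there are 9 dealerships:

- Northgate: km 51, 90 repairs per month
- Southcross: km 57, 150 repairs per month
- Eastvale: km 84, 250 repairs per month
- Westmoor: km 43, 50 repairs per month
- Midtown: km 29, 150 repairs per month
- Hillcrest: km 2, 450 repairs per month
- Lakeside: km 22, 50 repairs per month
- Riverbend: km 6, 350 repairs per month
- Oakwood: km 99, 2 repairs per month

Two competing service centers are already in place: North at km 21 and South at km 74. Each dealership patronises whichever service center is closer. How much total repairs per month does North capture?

The indifferent point is the midpoint (21+74)/2 = 47.5; dealerships left of it (closer to North at 21) go to North, those right go to South.
  Hillcrest at 2 (w=450) → North
  Riverbend at 6 (w=350) → North
  Lakeside at 22 (w=50) → North
  Midtown at 29 (w=150) → North
  Westmoor at 43 (w=50) → North
  Northgate at 51 (w=90) → South
  Southcross at 57 (w=150) → South
  Eastvale at 84 (w=250) → South
  Oakwood at 99 (w=2) → South
North captures 1050; South captures 492.

1050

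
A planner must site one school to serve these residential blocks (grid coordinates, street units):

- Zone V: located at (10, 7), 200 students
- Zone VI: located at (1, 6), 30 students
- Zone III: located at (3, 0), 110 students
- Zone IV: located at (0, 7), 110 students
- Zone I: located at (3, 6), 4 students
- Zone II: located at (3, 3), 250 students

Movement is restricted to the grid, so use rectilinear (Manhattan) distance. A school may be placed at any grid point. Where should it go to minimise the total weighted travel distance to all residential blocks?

Manhattan distance separates: Σwᵢ(|x−xᵢ|+|y−yᵢ|) = Σwᵢ|x−xᵢ| + Σwᵢ|y−yᵢ|, so x and y are optimised independently as 1-D weighted medians.
Total weight W = 704; half = 352.
x-coordinate, sorted with cumulative weight:
  x=0 (Zone IV, w=110) cum 110
  x=1 (Zone VI, w=30) cum 140
  x=3 (Zone III, w=110) cum 250
  x=3 (Zone I, w=4) cum 254
  x=3 (Zone II, w=250) cum 504  ← median
  x=10 (Zone V, w=200) cum 704
⇒ x* = 3
y-coordinate, sorted with cumulative weight:
  y=0 (Zone III, w=110) cum 110
  y=3 (Zone II, w=250) cum 360  ← median
  y=6 (Zone VI, w=30) cum 390
  y=6 (Zone I, w=4) cum 394
  y=7 (Zone V, w=200) cum 594
  y=7 (Zone IV, w=110) cum 704
⇒ y* = 3

(3, 3)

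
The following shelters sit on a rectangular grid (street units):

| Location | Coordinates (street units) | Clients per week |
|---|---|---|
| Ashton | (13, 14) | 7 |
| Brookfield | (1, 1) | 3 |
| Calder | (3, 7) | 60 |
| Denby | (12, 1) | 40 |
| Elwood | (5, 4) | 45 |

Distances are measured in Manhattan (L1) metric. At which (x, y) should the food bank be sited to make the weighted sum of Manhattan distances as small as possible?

(5, 4)

Manhattan distance separates: Σwᵢ(|x−xᵢ|+|y−yᵢ|) = Σwᵢ|x−xᵢ| + Σwᵢ|y−yᵢ|, so x and y are optimised independently as 1-D weighted medians.
Total weight W = 155; half = 77.5.
x-coordinate, sorted with cumulative weight:
  x=1 (Brookfield, w=3) cum 3
  x=3 (Calder, w=60) cum 63
  x=5 (Elwood, w=45) cum 108  ← median
  x=12 (Denby, w=40) cum 148
  x=13 (Ashton, w=7) cum 155
⇒ x* = 5
y-coordinate, sorted with cumulative weight:
  y=1 (Brookfield, w=3) cum 3
  y=1 (Denby, w=40) cum 43
  y=4 (Elwood, w=45) cum 88  ← median
  y=7 (Calder, w=60) cum 148
  y=14 (Ashton, w=7) cum 155
⇒ y* = 4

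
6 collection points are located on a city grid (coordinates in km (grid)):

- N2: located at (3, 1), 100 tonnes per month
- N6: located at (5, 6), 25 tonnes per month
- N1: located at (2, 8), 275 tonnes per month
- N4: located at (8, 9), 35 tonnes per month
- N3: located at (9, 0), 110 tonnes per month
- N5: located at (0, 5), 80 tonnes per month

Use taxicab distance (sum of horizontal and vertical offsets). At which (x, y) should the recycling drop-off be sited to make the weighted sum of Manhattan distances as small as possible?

(2, 6)

Manhattan distance separates: Σwᵢ(|x−xᵢ|+|y−yᵢ|) = Σwᵢ|x−xᵢ| + Σwᵢ|y−yᵢ|, so x and y are optimised independently as 1-D weighted medians.
Total weight W = 625; half = 312.5.
x-coordinate, sorted with cumulative weight:
  x=0 (N5, w=80) cum 80
  x=2 (N1, w=275) cum 355  ← median
  x=3 (N2, w=100) cum 455
  x=5 (N6, w=25) cum 480
  x=8 (N4, w=35) cum 515
  x=9 (N3, w=110) cum 625
⇒ x* = 2
y-coordinate, sorted with cumulative weight:
  y=0 (N3, w=110) cum 110
  y=1 (N2, w=100) cum 210
  y=5 (N5, w=80) cum 290
  y=6 (N6, w=25) cum 315  ← median
  y=8 (N1, w=275) cum 590
  y=9 (N4, w=35) cum 625
⇒ y* = 6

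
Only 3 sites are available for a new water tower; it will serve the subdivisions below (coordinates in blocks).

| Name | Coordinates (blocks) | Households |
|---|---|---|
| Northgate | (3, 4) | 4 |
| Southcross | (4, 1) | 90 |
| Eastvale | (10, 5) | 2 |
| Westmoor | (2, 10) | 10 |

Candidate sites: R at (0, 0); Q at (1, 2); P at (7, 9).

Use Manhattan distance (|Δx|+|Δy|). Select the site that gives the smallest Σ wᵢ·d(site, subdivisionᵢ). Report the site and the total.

Total weighted distance at each candidate:
  R (0, 0): total = 628
  Q (1, 2): total = 490
  P (7, 9): total = 1100
Minimum is at Q with total 490 blocks.

Q, total 490 blocks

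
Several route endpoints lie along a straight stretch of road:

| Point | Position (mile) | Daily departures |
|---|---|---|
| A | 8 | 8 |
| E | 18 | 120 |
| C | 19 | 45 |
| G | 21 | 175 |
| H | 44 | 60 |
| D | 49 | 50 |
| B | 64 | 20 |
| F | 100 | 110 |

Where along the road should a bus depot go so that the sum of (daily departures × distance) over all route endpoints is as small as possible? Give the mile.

x = 21

For a sum of weighted absolute distances on a line, the optimum is the weighted median (not the mean). Total weight W = 588; half-weight = 294.
Sort by position and accumulate weight:
  mile 8 (A, w=8) → cum 8
  mile 18 (E, w=120) → cum 128
  mile 19 (C, w=45) → cum 173
  mile 21 (G, w=175) → cum 348  ≥ 294 → median here
  mile 44 (H, w=60) → cum 408
  mile 49 (D, w=50) → cum 458
  mile 64 (B, w=20) → cum 478
  mile 100 (F, w=110) → cum 588
Optimal location: mile 21.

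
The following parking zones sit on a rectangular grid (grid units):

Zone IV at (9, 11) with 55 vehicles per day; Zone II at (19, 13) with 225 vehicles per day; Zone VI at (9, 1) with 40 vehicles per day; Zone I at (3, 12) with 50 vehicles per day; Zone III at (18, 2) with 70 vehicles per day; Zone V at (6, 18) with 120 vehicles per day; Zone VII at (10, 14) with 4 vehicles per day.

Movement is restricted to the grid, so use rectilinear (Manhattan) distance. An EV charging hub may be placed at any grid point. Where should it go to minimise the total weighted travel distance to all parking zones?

Manhattan distance separates: Σwᵢ(|x−xᵢ|+|y−yᵢ|) = Σwᵢ|x−xᵢ| + Σwᵢ|y−yᵢ|, so x and y are optimised independently as 1-D weighted medians.
Total weight W = 564; half = 282.
x-coordinate, sorted with cumulative weight:
  x=3 (Zone I, w=50) cum 50
  x=6 (Zone V, w=120) cum 170
  x=9 (Zone IV, w=55) cum 225
  x=9 (Zone VI, w=40) cum 265
  x=10 (Zone VII, w=4) cum 269
  x=18 (Zone III, w=70) cum 339  ← median
  x=19 (Zone II, w=225) cum 564
⇒ x* = 18
y-coordinate, sorted with cumulative weight:
  y=1 (Zone VI, w=40) cum 40
  y=2 (Zone III, w=70) cum 110
  y=11 (Zone IV, w=55) cum 165
  y=12 (Zone I, w=50) cum 215
  y=13 (Zone II, w=225) cum 440  ← median
  y=14 (Zone VII, w=4) cum 444
  y=18 (Zone V, w=120) cum 564
⇒ y* = 13

(18, 13)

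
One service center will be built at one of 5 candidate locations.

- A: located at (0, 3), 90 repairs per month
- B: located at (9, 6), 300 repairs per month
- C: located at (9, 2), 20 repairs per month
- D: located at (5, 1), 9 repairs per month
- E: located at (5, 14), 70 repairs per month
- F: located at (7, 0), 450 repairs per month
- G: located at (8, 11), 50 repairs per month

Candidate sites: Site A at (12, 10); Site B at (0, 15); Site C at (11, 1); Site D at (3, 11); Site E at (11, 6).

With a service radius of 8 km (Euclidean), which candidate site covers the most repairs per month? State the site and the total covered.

Site E, covering 829

Coverage radius r = 8 km; a point is covered iff (Δx)²+(Δy)² ≤ 8² = 64.
  Site A (12, 10): covers {B, G} → 350
  Site B (0, 15): covers {E} → 70
  Site C (11, 1): covers {B, C, D, F} → 779
  Site D (3, 11): covers {B, E, G} → 420
  Site E (11, 6): covers {B, C, D, F, G} → 829
Maximum coverage at Site E: 829 repairs per month.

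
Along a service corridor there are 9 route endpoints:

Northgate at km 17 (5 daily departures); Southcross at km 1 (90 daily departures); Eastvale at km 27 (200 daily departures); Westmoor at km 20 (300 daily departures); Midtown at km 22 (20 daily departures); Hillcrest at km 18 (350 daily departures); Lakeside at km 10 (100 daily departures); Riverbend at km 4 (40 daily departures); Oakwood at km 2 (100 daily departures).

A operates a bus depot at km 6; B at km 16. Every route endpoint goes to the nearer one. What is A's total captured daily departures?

330

The indifferent point is the midpoint (6+16)/2 = 11; route endpoints left of it (closer to A at 6) go to A, those right go to B.
  Southcross at 1 (w=90) → A
  Oakwood at 2 (w=100) → A
  Riverbend at 4 (w=40) → A
  Lakeside at 10 (w=100) → A
  Northgate at 17 (w=5) → B
  Hillcrest at 18 (w=350) → B
  Westmoor at 20 (w=300) → B
  Midtown at 22 (w=20) → B
  Eastvale at 27 (w=200) → B
A captures 330; B captures 875.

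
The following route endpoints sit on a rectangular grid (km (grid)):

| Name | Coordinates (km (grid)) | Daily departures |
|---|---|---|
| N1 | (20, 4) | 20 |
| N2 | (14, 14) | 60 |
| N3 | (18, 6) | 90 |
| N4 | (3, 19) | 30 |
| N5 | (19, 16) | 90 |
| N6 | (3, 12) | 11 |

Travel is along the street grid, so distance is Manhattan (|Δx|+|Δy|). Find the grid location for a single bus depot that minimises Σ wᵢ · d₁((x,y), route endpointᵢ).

Manhattan distance separates: Σwᵢ(|x−xᵢ|+|y−yᵢ|) = Σwᵢ|x−xᵢ| + Σwᵢ|y−yᵢ|, so x and y are optimised independently as 1-D weighted medians.
Total weight W = 301; half = 150.5.
x-coordinate, sorted with cumulative weight:
  x=3 (N4, w=30) cum 30
  x=3 (N6, w=11) cum 41
  x=14 (N2, w=60) cum 101
  x=18 (N3, w=90) cum 191  ← median
  x=19 (N5, w=90) cum 281
  x=20 (N1, w=20) cum 301
⇒ x* = 18
y-coordinate, sorted with cumulative weight:
  y=4 (N1, w=20) cum 20
  y=6 (N3, w=90) cum 110
  y=12 (N6, w=11) cum 121
  y=14 (N2, w=60) cum 181  ← median
  y=16 (N5, w=90) cum 271
  y=19 (N4, w=30) cum 301
⇒ y* = 14

(18, 14)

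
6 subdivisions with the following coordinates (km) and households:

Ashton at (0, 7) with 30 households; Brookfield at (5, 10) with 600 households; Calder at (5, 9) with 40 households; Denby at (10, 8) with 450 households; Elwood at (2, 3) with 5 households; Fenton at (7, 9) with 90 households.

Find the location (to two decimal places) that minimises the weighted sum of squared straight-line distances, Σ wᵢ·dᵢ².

The minimiser of Σwᵢ‖p−pᵢ‖² is the weighted centroid p* = (Σwᵢpᵢ)/(Σwᵢ).
Σwᵢ = 1215.
Σwᵢxᵢ = 30·0 + 600·5 + 40·5 + 450·10 + 5·2 + 90·7 = 8340.
Σwᵢyᵢ = 30·7 + 600·10 + 40·9 + 450·8 + 5·3 + 90·9 = 10995.
x* = 8340/1215 = 6.86, y* = 10995/1215 = 9.05.

(6.86, 9.05)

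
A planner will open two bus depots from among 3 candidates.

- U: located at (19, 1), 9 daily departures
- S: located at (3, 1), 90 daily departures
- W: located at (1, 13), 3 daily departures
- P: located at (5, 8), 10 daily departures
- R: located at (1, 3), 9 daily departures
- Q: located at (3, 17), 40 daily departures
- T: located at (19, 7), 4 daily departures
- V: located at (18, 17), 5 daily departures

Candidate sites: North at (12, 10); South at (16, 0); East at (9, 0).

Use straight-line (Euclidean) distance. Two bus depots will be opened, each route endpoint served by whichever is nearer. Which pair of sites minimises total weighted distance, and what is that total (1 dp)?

Evaluate every pair (each demand assigned to the nearer of the two):
  {North, East}: total = 1354.4
  {South, East}: total = 1625.2
  {North, South}: total = 1931.0
Best pair: {North, East} with total 1354.4.

{North, East}, total 1354.4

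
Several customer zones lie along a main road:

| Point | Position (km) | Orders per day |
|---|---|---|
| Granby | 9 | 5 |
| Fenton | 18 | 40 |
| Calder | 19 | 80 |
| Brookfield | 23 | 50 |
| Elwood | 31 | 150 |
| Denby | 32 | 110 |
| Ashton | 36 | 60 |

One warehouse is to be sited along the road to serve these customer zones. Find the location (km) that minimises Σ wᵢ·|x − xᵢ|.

For a sum of weighted absolute distances on a line, the optimum is the weighted median (not the mean). Total weight W = 495; half-weight = 247.5.
Sort by position and accumulate weight:
  km 9 (Granby, w=5) → cum 5
  km 18 (Fenton, w=40) → cum 45
  km 19 (Calder, w=80) → cum 125
  km 23 (Brookfield, w=50) → cum 175
  km 31 (Elwood, w=150) → cum 325  ≥ 247.5 → median here
  km 32 (Denby, w=110) → cum 435
  km 36 (Ashton, w=60) → cum 495
Optimal location: km 31.

x = 31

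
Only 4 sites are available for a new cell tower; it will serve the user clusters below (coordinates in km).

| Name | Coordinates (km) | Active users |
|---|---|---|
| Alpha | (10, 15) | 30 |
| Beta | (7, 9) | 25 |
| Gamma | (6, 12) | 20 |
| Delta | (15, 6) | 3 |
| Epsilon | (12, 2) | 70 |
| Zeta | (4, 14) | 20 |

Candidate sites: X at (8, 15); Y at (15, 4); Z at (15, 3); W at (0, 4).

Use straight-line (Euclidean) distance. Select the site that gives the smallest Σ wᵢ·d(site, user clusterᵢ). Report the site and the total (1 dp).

X, total 1353.0 km

Total weighted distance at each candidate:
  X (8, 15): total = 1353.0
  Y (15, 4): total = 1394.9
  Z (15, 3): total = 1436.0
  W (0, 4): total = 1973.4
Minimum is at X with total 1353.0 km.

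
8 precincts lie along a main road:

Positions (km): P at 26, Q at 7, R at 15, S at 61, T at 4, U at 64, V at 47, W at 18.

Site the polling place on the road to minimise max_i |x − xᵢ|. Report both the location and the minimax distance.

The 1-center on a line is the midpoint of the two extreme points: leftmost at 4, rightmost at 64.
Optimal location = (4 + 64)/2 = 34; maximum distance = (64 − 4)/2 = 30.

location 34, max distance 30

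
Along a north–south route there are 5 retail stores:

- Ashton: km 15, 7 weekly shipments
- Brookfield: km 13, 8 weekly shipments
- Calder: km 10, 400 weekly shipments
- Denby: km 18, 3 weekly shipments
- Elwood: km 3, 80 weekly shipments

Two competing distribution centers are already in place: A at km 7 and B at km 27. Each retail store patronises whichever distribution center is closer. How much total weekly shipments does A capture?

495

The indifferent point is the midpoint (7+27)/2 = 17; retail stores left of it (closer to A at 7) go to A, those right go to B.
  Elwood at 3 (w=80) → A
  Calder at 10 (w=400) → A
  Brookfield at 13 (w=8) → A
  Ashton at 15 (w=7) → A
  Denby at 18 (w=3) → B
A captures 495; B captures 3.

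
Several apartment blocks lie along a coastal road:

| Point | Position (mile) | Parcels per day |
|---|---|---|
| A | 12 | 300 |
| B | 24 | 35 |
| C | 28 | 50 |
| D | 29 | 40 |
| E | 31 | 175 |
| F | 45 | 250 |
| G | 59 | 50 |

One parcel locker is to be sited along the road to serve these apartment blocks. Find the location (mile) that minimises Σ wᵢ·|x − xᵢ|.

x = 31

For a sum of weighted absolute distances on a line, the optimum is the weighted median (not the mean). Total weight W = 900; half-weight = 450.
Sort by position and accumulate weight:
  mile 12 (A, w=300) → cum 300
  mile 24 (B, w=35) → cum 335
  mile 28 (C, w=50) → cum 385
  mile 29 (D, w=40) → cum 425
  mile 31 (E, w=175) → cum 600  ≥ 450 → median here
  mile 45 (F, w=250) → cum 850
  mile 59 (G, w=50) → cum 900
Optimal location: mile 31.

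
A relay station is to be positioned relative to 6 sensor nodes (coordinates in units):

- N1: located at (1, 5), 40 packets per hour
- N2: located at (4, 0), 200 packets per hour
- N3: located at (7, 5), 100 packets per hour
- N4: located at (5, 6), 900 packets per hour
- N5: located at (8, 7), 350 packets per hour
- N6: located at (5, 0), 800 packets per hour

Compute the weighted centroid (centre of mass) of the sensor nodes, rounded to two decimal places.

(5.37, 3.58)

The minimiser of Σwᵢ‖p−pᵢ‖² is the weighted centroid p* = (Σwᵢpᵢ)/(Σwᵢ).
Σwᵢ = 2390.
Σwᵢxᵢ = 40·1 + 200·4 + 100·7 + 900·5 + 350·8 + 800·5 = 12840.
Σwᵢyᵢ = 40·5 + 200·0 + 100·5 + 900·6 + 350·7 + 800·0 = 8550.
x* = 12840/2390 = 5.37, y* = 8550/2390 = 3.58.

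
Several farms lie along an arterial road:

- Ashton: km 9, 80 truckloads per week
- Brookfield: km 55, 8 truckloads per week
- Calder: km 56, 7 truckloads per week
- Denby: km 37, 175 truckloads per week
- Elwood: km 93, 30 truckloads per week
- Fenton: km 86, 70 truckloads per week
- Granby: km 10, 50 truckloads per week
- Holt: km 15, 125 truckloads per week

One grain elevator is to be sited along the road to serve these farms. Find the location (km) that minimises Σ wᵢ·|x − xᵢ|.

x = 37

For a sum of weighted absolute distances on a line, the optimum is the weighted median (not the mean). Total weight W = 545; half-weight = 272.5.
Sort by position and accumulate weight:
  km 9 (Ashton, w=80) → cum 80
  km 10 (Granby, w=50) → cum 130
  km 15 (Holt, w=125) → cum 255
  km 37 (Denby, w=175) → cum 430  ≥ 272.5 → median here
  km 55 (Brookfield, w=8) → cum 438
  km 56 (Calder, w=7) → cum 445
  km 86 (Fenton, w=70) → cum 515
  km 93 (Elwood, w=30) → cum 545
Optimal location: km 37.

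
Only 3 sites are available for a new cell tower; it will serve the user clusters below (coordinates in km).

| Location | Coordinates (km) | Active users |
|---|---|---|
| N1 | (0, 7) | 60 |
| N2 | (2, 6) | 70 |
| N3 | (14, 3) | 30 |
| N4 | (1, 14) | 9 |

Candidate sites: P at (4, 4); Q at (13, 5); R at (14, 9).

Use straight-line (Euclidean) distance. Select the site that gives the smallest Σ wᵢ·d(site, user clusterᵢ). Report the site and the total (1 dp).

Total weighted distance at each candidate:
  P (4, 4): total = 893.4
  Q (13, 5): total = 1764.4
  R (14, 9): total = 2019.7
Minimum is at P with total 893.4 km.

P, total 893.4 km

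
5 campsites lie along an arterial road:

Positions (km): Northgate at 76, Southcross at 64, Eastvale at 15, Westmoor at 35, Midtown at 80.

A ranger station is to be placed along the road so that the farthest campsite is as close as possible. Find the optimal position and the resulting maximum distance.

The 1-center on a line is the midpoint of the two extreme points: leftmost at 15, rightmost at 80.
Optimal location = (15 + 80)/2 = 47.5; maximum distance = (80 − 15)/2 = 32.5.

location 47.5, max distance 32.5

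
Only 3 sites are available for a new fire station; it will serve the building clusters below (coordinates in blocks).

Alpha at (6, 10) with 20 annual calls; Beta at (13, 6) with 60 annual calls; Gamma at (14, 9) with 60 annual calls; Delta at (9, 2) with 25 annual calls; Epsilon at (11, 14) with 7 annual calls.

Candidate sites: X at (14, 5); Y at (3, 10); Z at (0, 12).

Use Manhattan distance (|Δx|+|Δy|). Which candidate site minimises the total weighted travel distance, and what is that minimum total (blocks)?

Total weighted distance at each candidate:
  X (14, 5): total = 904
  Y (3, 10): total = 2054
  Z (0, 12): total = 2886
Minimum is at X with total 904 blocks.

X, total 904 blocks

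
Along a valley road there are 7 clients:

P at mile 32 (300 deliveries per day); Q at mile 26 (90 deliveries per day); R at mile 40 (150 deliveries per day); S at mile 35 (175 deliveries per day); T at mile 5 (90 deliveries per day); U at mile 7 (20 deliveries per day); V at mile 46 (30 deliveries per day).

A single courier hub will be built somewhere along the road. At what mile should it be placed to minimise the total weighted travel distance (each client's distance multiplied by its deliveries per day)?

For a sum of weighted absolute distances on a line, the optimum is the weighted median (not the mean). Total weight W = 855; half-weight = 427.5.
Sort by position and accumulate weight:
  mile 5 (T, w=90) → cum 90
  mile 7 (U, w=20) → cum 110
  mile 26 (Q, w=90) → cum 200
  mile 32 (P, w=300) → cum 500  ≥ 427.5 → median here
  mile 35 (S, w=175) → cum 675
  mile 40 (R, w=150) → cum 825
  mile 46 (V, w=30) → cum 855
Optimal location: mile 32.

x = 32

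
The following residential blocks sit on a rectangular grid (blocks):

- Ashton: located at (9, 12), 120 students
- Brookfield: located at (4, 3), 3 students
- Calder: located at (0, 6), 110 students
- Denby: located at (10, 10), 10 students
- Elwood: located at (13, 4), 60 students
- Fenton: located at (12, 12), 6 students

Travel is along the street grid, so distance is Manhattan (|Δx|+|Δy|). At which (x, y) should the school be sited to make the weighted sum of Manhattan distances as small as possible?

(9, 6)

Manhattan distance separates: Σwᵢ(|x−xᵢ|+|y−yᵢ|) = Σwᵢ|x−xᵢ| + Σwᵢ|y−yᵢ|, so x and y are optimised independently as 1-D weighted medians.
Total weight W = 309; half = 154.5.
x-coordinate, sorted with cumulative weight:
  x=0 (Calder, w=110) cum 110
  x=4 (Brookfield, w=3) cum 113
  x=9 (Ashton, w=120) cum 233  ← median
  x=10 (Denby, w=10) cum 243
  x=12 (Fenton, w=6) cum 249
  x=13 (Elwood, w=60) cum 309
⇒ x* = 9
y-coordinate, sorted with cumulative weight:
  y=3 (Brookfield, w=3) cum 3
  y=4 (Elwood, w=60) cum 63
  y=6 (Calder, w=110) cum 173  ← median
  y=10 (Denby, w=10) cum 183
  y=12 (Ashton, w=120) cum 303
  y=12 (Fenton, w=6) cum 309
⇒ y* = 6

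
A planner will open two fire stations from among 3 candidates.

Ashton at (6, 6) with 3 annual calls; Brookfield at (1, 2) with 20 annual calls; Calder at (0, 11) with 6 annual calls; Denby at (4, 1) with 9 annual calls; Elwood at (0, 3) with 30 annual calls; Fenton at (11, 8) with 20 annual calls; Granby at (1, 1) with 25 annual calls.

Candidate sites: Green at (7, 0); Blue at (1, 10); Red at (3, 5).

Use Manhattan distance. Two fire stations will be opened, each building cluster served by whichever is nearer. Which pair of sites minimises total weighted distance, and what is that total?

{Blue, Red}, total 689

Evaluate every pair (each demand assigned to the nearer of the two):
  {Blue, Red}: total = 689
  {Green, Red}: total = 722
  {Green, Blue}: total = 884
Best pair: {Blue, Red} with total 689.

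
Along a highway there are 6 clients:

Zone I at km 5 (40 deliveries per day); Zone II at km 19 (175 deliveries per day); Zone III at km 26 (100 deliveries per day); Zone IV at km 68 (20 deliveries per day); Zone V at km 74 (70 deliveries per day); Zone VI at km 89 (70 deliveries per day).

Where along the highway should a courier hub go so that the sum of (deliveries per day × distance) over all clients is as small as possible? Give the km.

For a sum of weighted absolute distances on a line, the optimum is the weighted median (not the mean). Total weight W = 475; half-weight = 237.5.
Sort by position and accumulate weight:
  km 5 (Zone I, w=40) → cum 40
  km 19 (Zone II, w=175) → cum 215
  km 26 (Zone III, w=100) → cum 315  ≥ 237.5 → median here
  km 68 (Zone IV, w=20) → cum 335
  km 74 (Zone V, w=70) → cum 405
  km 89 (Zone VI, w=70) → cum 475
Optimal location: km 26.

x = 26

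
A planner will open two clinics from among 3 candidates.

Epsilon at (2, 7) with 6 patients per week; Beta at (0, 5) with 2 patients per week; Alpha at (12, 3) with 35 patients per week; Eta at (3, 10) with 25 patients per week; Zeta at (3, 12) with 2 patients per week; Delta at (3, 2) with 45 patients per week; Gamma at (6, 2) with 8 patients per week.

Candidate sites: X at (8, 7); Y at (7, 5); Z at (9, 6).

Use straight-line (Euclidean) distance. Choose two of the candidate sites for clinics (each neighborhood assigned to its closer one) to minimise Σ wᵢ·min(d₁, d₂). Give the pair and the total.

{Y, Z}, total 621.3

Evaluate every pair (each demand assigned to the nearer of the two):
  {Y, Z}: total = 621.3
  {X, Y}: total = 645.0
  {X, Z}: total = 719.1
Best pair: {Y, Z} with total 621.3.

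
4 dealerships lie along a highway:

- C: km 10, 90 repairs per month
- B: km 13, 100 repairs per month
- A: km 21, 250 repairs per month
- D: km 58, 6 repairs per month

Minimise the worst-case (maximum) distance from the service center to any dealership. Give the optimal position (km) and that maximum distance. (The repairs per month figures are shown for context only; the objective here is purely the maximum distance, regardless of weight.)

The 1-center on a line is the midpoint of the two extreme points: leftmost at 10, rightmost at 58.
Optimal location = (10 + 58)/2 = 34; maximum distance = (58 − 10)/2 = 24.

location 34, max distance 24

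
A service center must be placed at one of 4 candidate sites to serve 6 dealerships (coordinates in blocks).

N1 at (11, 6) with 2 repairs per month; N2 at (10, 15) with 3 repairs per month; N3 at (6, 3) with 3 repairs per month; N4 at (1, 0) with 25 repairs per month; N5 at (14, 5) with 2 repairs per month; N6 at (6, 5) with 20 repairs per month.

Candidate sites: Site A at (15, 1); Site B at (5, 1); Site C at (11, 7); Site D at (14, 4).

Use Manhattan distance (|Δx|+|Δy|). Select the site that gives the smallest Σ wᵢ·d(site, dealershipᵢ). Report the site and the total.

Total weighted distance at each candidate:
  Site A (15, 1): total = 753
  Site B (5, 1): total = 339
  Site C (11, 7): total = 631
  Site D (14, 4): total = 689
Minimum is at Site B with total 339 blocks.

Site B, total 339 blocks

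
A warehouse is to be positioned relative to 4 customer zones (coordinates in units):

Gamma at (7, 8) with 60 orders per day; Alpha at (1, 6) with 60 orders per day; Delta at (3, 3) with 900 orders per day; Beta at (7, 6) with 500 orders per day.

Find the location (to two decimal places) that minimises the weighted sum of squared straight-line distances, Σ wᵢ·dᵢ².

The minimiser of Σwᵢ‖p−pᵢ‖² is the weighted centroid p* = (Σwᵢpᵢ)/(Σwᵢ).
Σwᵢ = 1520.
Σwᵢxᵢ = 60·7 + 60·1 + 900·3 + 500·7 = 6680.
Σwᵢyᵢ = 60·8 + 60·6 + 900·3 + 500·6 = 6540.
x* = 6680/1520 = 4.39, y* = 6540/1520 = 4.30.

(4.39, 4.30)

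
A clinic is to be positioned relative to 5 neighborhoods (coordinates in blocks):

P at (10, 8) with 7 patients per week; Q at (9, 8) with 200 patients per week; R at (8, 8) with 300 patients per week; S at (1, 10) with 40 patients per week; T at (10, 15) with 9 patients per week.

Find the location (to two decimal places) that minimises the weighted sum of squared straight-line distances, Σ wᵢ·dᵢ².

The minimiser of Σwᵢ‖p−pᵢ‖² is the weighted centroid p* = (Σwᵢpᵢ)/(Σwᵢ).
Σwᵢ = 556.
Σwᵢxᵢ = 7·10 + 200·9 + 300·8 + 40·1 + 9·10 = 4400.
Σwᵢyᵢ = 7·8 + 200·8 + 300·8 + 40·10 + 9·15 = 4591.
x* = 4400/556 = 7.91, y* = 4591/556 = 8.26.

(7.91, 8.26)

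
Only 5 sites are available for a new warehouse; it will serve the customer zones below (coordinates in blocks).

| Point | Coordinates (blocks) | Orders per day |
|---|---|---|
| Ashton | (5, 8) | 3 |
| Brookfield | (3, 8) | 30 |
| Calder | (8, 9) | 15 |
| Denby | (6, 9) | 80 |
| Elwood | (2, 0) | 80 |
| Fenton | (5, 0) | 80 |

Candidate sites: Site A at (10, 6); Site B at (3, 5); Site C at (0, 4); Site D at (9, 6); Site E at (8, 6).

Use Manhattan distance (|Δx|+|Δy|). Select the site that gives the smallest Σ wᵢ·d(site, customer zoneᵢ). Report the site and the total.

Site B, total 1840 blocks

Total weighted distance at each candidate:
  Site A (10, 6): total = 2926
  Site B (3, 5): total = 1840
  Site C (0, 4): total = 2512
  Site D (9, 6): total = 2638
  Site E (8, 6): total = 2350
Minimum is at Site B with total 1840 blocks.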